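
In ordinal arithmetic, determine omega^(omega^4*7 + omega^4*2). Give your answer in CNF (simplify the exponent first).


omega^(omega^4*7 + omega^4*2):
Both terms of the exponent have the same exponent 4, so they merge: omega^4*7 + omega^4*2 = omega^4*(7+2) = omega^4*9.
omega raised to a CNF ordinal is a single CNF term: Result = omega^(omega^4*9)

omega^(omega^4*9)


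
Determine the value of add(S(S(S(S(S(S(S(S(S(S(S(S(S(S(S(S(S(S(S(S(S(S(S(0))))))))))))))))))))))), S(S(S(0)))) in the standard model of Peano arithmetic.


add(S^23(0), S^3(0)):
S^23(0) = 23
S^3(0) = 3
23 + 3 = 26

26


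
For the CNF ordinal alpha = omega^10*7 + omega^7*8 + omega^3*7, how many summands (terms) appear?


CNF: omega^10*7 + omega^7*8 + omega^3*7
Count the summands separated by '+':
  term 1: omega^10*7
  term 2: omega^7*8
  term 3: omega^3*7
Total terms = 3

3


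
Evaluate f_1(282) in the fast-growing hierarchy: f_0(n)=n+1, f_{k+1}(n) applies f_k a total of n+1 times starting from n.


f_1(282) = f_0^283(282)
f_0 adds 1 each time, applied 283 times.
f_1(282) = 282 + 283 = 565

565


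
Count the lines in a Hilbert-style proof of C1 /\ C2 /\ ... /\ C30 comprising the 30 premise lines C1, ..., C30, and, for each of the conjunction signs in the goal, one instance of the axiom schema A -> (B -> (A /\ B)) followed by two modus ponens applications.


Conjoining 30 premises:
- 30 premise lines
- the goal has 29 conjunction signs; each costs 1 axiom instance + 2 MP = 3 lines: 3 * 29 = 87
Total = 30 + 87 = 117 lines.

117


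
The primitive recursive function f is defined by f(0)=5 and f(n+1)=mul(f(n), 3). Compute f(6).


f(0) = 5
f(1) = mul(f(0), 3) = mul(5, 3) = 15
f(2) = mul(f(1), 3) = mul(15, 3) = 45
f(3) = mul(f(2), 3) = mul(45, 3) = 135
f(4) = mul(f(3), 3) = mul(135, 3) = 405
f(5) = mul(f(4), 3) = mul(405, 3) = 1215
f(6) = mul(f(5), 3) = mul(1215, 3) = 3645


3645


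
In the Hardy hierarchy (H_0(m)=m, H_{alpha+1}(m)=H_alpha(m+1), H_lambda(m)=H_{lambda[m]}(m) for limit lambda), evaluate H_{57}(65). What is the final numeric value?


H_57(65):
For finite ordinals k, H_k(n) = n + k (each successor step adds 1).
H_57(65) = 65 + 57 = 122

122


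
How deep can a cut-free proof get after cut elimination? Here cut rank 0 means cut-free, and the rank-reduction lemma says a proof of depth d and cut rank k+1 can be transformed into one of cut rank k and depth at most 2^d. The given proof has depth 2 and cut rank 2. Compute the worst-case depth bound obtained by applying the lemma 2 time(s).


Each rank reduction sends depth d to at most 2^d; cut rank r needs r reductions.
2_0(2) = 2
2_1(2) = 2^2 = 4
2_2(2) = 2^4 = 16
Cut-free depth bound = 16

16


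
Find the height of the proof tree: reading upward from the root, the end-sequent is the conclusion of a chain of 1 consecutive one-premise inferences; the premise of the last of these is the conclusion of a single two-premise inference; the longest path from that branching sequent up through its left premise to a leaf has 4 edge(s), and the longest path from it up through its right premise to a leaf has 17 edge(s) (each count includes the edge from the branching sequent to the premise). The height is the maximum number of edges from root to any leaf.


Longest path through the left premise: 4 edges (measured from the branching sequent)
Longest path through the right premise: 17 edges
Height of the subtree rooted at the branching sequent: max(4, 17) = 17
The branching sequent sits 1 edges above the root (the chain of one-premise inferences), so height = 17 + 1 = 18

18


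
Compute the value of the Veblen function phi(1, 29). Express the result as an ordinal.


phi(1, 29):
phi(1, beta) = epsilon_beta (the beta-th epsilon number).
phi(1, 29) = epsilon_29

epsilon_29


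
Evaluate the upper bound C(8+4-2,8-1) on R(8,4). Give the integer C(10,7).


R(8,4) <= C(8+4-2, 8-1) = C(10, 7)
C(10, 7) = 10! / (7! * 3!)
= 120

120


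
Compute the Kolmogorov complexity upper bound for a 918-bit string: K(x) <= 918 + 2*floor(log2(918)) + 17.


floor(log2(918)) = 9
2 * 9 = 18
K(x) <= 918 + 18 + 17 = 953

953


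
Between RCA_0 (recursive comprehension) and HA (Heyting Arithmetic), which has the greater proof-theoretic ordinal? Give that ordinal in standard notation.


Proof-theoretic ordinal of RCA_0 (recursive comprehension): omega^omega
Proof-theoretic ordinal of HA (Heyting Arithmetic): epsilon_0
Comparing: omega^omega < epsilon_0.
The larger ordinal is epsilon_0 (from HA (Heyting Arithmetic)).

epsilon_0


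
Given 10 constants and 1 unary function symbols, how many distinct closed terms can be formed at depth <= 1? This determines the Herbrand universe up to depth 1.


Herbrand terms by depth:
Depth 0: 10 constants
Depth 1: 10 new terms (running total: 20)
Total distinct ground terms = 20

20


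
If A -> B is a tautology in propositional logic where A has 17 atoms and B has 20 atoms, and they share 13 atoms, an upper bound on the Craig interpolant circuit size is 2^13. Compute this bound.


Shared atoms = 13
Craig interpolant size bound = 2^13
= 8192

8192


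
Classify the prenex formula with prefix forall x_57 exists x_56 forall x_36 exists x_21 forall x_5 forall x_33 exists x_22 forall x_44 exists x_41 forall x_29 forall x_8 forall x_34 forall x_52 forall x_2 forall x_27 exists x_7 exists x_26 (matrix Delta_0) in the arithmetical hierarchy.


Leading quantifier is forall, so the class is Pi.
Number of quantifier blocks = alternations + 1 = 9 + 1 = 10.
Classification: Pi_10

Pi_10


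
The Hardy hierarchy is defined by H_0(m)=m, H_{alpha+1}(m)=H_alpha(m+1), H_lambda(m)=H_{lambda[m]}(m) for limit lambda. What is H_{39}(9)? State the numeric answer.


H_39(9):
For finite ordinals k, H_k(n) = n + k (each successor step adds 1).
H_39(9) = 9 + 39 = 48

48


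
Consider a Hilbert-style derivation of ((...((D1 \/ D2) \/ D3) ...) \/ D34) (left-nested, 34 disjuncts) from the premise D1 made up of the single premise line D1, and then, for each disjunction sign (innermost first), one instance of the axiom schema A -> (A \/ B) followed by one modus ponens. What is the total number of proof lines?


Building the left-nested 34-ary disjunction from D1:
- 1 premise line (D1)
- 34 disjuncts means 33 disjunction signs; each needs 1 axiom instance + 1 MP = 2 lines: 2 * 33 = 66
Total = 1 + 66 = 67 lines.

67


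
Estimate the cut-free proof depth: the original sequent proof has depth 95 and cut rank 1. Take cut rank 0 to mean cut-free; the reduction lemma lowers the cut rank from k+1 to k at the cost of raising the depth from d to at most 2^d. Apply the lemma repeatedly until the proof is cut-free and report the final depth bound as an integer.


Each rank reduction sends depth d to at most 2^d; cut rank r needs r reductions.
2_0(95) = 95
2_1(95) = 2^95 = 39614081257132168796771975168
Cut-free depth bound = 39614081257132168796771975168

39614081257132168796771975168


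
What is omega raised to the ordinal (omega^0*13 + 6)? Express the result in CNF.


omega^(omega^0*13 + 6):
omega^0 = 1, so the exponent is 13 + 6 = 19 (finite ordinal addition).
Result = omega^19, already a single CNF term.

omega^19


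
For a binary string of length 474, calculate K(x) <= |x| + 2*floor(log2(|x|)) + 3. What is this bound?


floor(log2(474)) = 8
2 * 8 = 16
K(x) <= 474 + 16 + 3 = 493

493


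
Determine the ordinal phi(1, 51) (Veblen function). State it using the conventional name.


phi(1, 51):
phi(1, beta) = epsilon_beta (the beta-th epsilon number).
phi(1, 51) = epsilon_51

epsilon_51


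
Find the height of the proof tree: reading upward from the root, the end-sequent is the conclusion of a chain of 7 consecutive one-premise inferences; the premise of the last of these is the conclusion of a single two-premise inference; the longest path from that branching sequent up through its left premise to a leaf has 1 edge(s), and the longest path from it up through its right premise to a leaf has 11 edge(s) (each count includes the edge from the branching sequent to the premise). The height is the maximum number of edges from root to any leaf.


Longest path through the left premise: 1 edges (measured from the branching sequent)
Longest path through the right premise: 11 edges
Height of the subtree rooted at the branching sequent: max(1, 11) = 11
The branching sequent sits 7 edges above the root (the chain of one-premise inferences), so height = 11 + 7 = 18

18


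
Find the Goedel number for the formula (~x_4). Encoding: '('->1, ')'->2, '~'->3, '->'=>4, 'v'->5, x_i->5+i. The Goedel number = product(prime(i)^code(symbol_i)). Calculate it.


Formula: (~x_4)
Symbol codes: [1, 3, 9, 2]
Primes: [2, 3, 5, 7]
p_1^1 = 2^1 = 2
p_2^3 = 3^3 = 27
p_3^9 = 5^9 = 1953125
p_4^2 = 7^2 = 49
Product = 5167968750

5167968750


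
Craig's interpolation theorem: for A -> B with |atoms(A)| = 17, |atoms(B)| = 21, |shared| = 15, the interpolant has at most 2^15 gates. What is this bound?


Shared atoms = 15
Craig interpolant size bound = 2^15
= 32768

32768


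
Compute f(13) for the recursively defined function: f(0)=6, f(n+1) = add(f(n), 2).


f(0) = 6
f(1) = add(f(0), 2) = add(6, 2) = 8
f(2) = add(f(1), 2) = add(8, 2) = 10
f(3) = add(f(2), 2) = add(10, 2) = 12
f(4) = add(f(3), 2) = add(12, 2) = 14
f(5) = add(f(4), 2) = add(14, 2) = 16
f(6) = add(f(5), 2) = add(16, 2) = 18
f(7) = add(f(6), 2) = add(18, 2) = 20
f(8) = add(f(7), 2) = add(20, 2) = 22
f(9) = add(f(8), 2) = add(22, 2) = 24
f(10) = add(f(9), 2) = add(24, 2) = 26
f(11) = add(f(10), 2) = add(26, 2) = 28
f(12) = add(f(11), 2) = add(28, 2) = 30
f(13) = add(f(12), 2) = add(30, 2) = 32


32


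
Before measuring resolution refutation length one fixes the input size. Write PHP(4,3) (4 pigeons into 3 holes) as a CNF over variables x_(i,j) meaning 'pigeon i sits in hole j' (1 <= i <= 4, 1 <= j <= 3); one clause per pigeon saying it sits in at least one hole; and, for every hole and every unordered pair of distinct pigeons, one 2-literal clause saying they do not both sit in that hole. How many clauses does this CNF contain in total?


PHP(4,3): 4 pigeons, 3 holes, 4*3 = 12 variables.
- pigeon clauses: one per pigeon -> 4 clauses
- hole clauses: 3 holes * C(4,2) = 3 * 6 -> 18 clauses
Total clauses = 4 + 18 = 22

22


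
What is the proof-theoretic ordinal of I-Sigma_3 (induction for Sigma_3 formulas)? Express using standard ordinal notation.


The proof-theoretic ordinal of I-Sigma_3 (induction for Sigma_3 formulas) is a standard result in ordinal analysis.
This ordinal is the supremum of order types of primitive recursive well-orderings
that the theory can prove to be well-ordered.
For I-Sigma_3 (induction for Sigma_3 formulas), the proof-theoretic ordinal is omega^(omega^(omega^omega)).

omega^(omega^(omega^omega))


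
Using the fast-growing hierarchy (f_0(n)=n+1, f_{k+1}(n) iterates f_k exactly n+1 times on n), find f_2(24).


f_2(24) = f_1^25(24)
f_1(m) = 2m + 1.
Iterating: f_1^k(n) = 2^k*(n+1) - 1.
f_2(24) = 2^25*(24+1) - 1 = 33554432*25 - 1 = 838860799

838860799


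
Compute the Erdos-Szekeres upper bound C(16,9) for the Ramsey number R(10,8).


R(10,8) <= C(10+8-2, 10-1) = C(16, 9)
C(16, 9) = 16! / (9! * 7!)
= 11440

11440


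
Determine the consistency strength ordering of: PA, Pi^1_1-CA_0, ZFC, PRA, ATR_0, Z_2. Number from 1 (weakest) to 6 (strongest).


Ordering by consistency strength:
1. PRA
2. PA
3. ATR_0
4. Pi^1_1-CA_0
5. Z_2
6. ZFC


PA=2, Pi^1_1-CA_0=4, ZFC=6, PRA=1, ATR_0=3, Z_2=5


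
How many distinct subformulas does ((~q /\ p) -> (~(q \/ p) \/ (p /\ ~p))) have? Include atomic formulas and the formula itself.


Formula: ((~q /\ p) -> (~(q \/ p) \/ (p /\ ~p)))
Subformulas found:
  1. q
  2. p
  3. ~p
  4. ~q
  5. (q \/ p)
  6. (~q /\ p)
  7. ~(q \/ p)
  8. (p /\ ~p)
  9. (~(q \/ p) \/ (p /\ ~p))
  10. ((~q /\ p) -> (~(q \/ p) \/ (p /\ ~p)))
Total distinct subformulas = 10

10


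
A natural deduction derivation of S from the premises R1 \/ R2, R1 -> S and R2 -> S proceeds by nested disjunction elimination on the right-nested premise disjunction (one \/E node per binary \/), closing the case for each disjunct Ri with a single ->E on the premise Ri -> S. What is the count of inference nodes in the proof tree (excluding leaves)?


The premise R1 \/ R2 contains 2 disjuncts, hence 1 binary \/ connectives.
- Each binary \/ is eliminated once: 1 \/E nodes.
- Each of the 2 cases Ri derives S by one ->E with Ri -> S: 2 ->E nodes.
Total = 1 + 2 = 3

3


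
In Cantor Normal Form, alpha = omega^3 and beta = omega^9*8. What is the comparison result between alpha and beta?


Compare term by term from highest exponent:
alpha = omega^3
beta = omega^9*8
Term 1: alpha has omega^3*1, beta has omega^9*8
Result: alpha < beta

alpha < beta


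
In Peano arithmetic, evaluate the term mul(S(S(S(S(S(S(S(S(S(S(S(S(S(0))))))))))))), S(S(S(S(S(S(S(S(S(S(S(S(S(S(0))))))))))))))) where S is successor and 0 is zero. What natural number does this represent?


mul(S^13(0), S^14(0)):
S^13(0) = 13
S^14(0) = 14
13 * 14 = 182

182


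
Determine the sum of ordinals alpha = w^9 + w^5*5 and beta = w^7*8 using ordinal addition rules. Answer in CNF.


Ordinal addition (w^9 + w^5*5) + w^7*8:
alpha's leading term has exponent 9 > beta's exponent 7, so it survives.
alpha's tail term has exponent 5 < beta's exponent 7, so it is absorbed by beta.
In ordinal addition, any term followed by a strictly larger-exponent term is absorbed.
Result = w^9 + w^7*8

w^9 + w^7*8


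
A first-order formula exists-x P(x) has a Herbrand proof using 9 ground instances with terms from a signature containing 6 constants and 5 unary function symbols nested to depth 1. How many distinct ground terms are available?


Herbrand terms by depth:
Depth 0: 6 constants
Depth 1: 30 new terms (running total: 36)
Total distinct ground terms = 36

36


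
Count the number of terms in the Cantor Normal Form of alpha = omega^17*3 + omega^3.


CNF: omega^17*3 + omega^3
Count the summands separated by '+':
  term 1: omega^17*3
  term 2: omega^3
Total terms = 2

2


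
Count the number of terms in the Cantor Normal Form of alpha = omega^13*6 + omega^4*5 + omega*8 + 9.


CNF: omega^13*6 + omega^4*5 + omega*8 + 9
Count the summands separated by '+':
  term 1: omega^13*6
  term 2: omega^4*5
  term 3: omega*8
  term 4: 9
Total terms = 4

4


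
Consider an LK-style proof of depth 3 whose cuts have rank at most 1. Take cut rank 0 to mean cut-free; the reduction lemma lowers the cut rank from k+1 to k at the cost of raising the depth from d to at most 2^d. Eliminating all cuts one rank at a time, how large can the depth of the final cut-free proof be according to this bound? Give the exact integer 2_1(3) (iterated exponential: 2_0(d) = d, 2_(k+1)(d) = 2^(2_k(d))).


Each rank reduction sends depth d to at most 2^d; cut rank r needs r reductions.
2_0(3) = 3
2_1(3) = 2^3 = 8
Cut-free depth bound = 8

8


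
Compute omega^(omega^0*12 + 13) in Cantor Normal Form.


omega^(omega^0*12 + 13):
omega^0 = 1, so the exponent is 12 + 13 = 25 (finite ordinal addition).
Result = omega^25, already a single CNF term.

omega^25


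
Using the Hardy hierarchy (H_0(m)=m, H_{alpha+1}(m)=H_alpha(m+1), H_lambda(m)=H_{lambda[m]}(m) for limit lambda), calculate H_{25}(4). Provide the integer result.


H_25(4):
For finite ordinals k, H_k(n) = n + k (each successor step adds 1).
H_25(4) = 4 + 25 = 29

29


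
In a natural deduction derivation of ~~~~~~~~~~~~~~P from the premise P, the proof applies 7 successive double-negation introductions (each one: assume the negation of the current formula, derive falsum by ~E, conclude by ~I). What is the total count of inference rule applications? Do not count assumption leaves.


Each double-negation introduction (from C infer ~~C) uses 2 inference nodes: one ~E (C and ~C give falsum) and one ~I (discharge ~C).
7 double negations = 7 * 2 = 14 inference nodes.

14


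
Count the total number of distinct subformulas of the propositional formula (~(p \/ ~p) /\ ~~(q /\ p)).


Formula: (~(p \/ ~p) /\ ~~(q /\ p))
Subformulas found:
  1. q
  2. p
  3. ~p
  4. (q /\ p)
  5. (p \/ ~p)
  6. ~(q /\ p)
  7. ~~(q /\ p)
  8. ~(p \/ ~p)
  9. (~(p \/ ~p) /\ ~~(q /\ p))
Total distinct subformulas = 9

9


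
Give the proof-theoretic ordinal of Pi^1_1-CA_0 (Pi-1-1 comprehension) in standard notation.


The proof-theoretic ordinal of Pi^1_1-CA_0 (Pi-1-1 comprehension) is a standard result in ordinal analysis.
This ordinal is the supremum of order types of primitive recursive well-orderings
that the theory can prove to be well-ordered.
For Pi^1_1-CA_0 (Pi-1-1 comprehension), the proof-theoretic ordinal is psi_0(Omega_omega).

psi_0(Omega_omega)


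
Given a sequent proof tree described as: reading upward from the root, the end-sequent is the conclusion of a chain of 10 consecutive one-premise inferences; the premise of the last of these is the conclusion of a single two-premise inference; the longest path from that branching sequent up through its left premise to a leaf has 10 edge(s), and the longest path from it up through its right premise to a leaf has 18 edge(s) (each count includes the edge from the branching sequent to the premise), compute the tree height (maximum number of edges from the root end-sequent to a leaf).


Longest path through the left premise: 10 edges (measured from the branching sequent)
Longest path through the right premise: 18 edges
Height of the subtree rooted at the branching sequent: max(10, 18) = 18
The branching sequent sits 10 edges above the root (the chain of one-premise inferences), so height = 18 + 10 = 28

28


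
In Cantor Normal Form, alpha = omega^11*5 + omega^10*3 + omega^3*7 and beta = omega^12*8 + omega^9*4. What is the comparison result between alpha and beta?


Compare term by term from highest exponent:
alpha = omega^11*5 + omega^10*3 + omega^3*7
beta = omega^12*8 + omega^9*4
Term 1: alpha has omega^11*5, beta has omega^12*8
Term 2: alpha has omega^10*3, beta has omega^9*4
Term 3: alpha has omega^3*7, beta has omega^0*0
Result: alpha < beta

alpha < beta


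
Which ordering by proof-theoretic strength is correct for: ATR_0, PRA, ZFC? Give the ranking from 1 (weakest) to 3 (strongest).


Ordering by consistency strength:
1. PRA
2. ATR_0
3. ZFC


ATR_0=2, PRA=1, ZFC=3


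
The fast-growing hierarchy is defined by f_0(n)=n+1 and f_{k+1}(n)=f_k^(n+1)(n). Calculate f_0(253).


f_0(253) = 253 + 1 = 254

254


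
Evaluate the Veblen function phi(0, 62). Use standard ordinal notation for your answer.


phi(0, 62):
phi(0, beta) = omega^beta by definition.
phi(0, 62) = omega^62

omega^62


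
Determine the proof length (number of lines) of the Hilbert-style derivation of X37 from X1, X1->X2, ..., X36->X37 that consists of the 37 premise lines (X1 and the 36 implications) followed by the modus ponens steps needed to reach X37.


We have 37 premise lines: X1 and 36 implications.
Each implication is detached once by MP, giving 36 MP lines.
37 premise lines + 36 MP lines = 73 total lines.

73


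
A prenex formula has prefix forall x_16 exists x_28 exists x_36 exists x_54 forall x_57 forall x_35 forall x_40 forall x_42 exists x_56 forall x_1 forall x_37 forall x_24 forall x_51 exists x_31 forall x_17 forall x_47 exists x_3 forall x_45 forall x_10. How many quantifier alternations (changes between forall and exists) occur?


Walk the prefix and count type changes:
  position 1: forall -> exists <-- alternation
  position 2: exists -> exists
  position 3: exists -> exists
  position 4: exists -> forall <-- alternation
  position 5: forall -> forall
  position 6: forall -> forall
  position 7: forall -> forall
  position 8: forall -> exists <-- alternation
  position 9: exists -> forall <-- alternation
  position 10: forall -> forall
  position 11: forall -> forall
  position 12: forall -> forall
  position 13: forall -> exists <-- alternation
  position 14: exists -> forall <-- alternation
  position 15: forall -> forall
  position 16: forall -> exists <-- alternation
  position 17: exists -> forall <-- alternation
  position 18: forall -> forall
Total alternations = 8

8


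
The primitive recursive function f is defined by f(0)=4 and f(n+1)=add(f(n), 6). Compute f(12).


f(0) = 4
f(1) = add(f(0), 6) = add(4, 6) = 10
f(2) = add(f(1), 6) = add(10, 6) = 16
f(3) = add(f(2), 6) = add(16, 6) = 22
f(4) = add(f(3), 6) = add(22, 6) = 28
f(5) = add(f(4), 6) = add(28, 6) = 34
f(6) = add(f(5), 6) = add(34, 6) = 40
f(7) = add(f(6), 6) = add(40, 6) = 46
f(8) = add(f(7), 6) = add(46, 6) = 52
f(9) = add(f(8), 6) = add(52, 6) = 58
f(10) = add(f(9), 6) = add(58, 6) = 64
f(11) = add(f(10), 6) = add(64, 6) = 70
f(12) = add(f(11), 6) = add(70, 6) = 76


76


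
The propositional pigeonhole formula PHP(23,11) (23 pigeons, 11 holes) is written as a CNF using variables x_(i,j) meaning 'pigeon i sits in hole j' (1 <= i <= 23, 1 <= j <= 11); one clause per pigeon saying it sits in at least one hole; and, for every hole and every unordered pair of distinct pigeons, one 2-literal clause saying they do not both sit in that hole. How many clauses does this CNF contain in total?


PHP(23,11): 23 pigeons, 11 holes, 23*11 = 253 variables.
- pigeon clauses: one per pigeon -> 23 clauses
- hole clauses: 11 holes * C(23,2) = 11 * 253 -> 2783 clauses
Total clauses = 23 + 2783 = 2806

2806


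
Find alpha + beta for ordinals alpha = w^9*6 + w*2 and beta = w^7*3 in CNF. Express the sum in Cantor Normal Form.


Ordinal addition (w^9*6 + w*2) + w^7*3:
alpha's leading term has exponent 9 > beta's exponent 7, so it survives.
alpha's tail term has exponent 1 < beta's exponent 7, so it is absorbed by beta.
In ordinal addition, any term followed by a strictly larger-exponent term is absorbed.
Result = w^9*6 + w^7*3

w^9*6 + w^7*3


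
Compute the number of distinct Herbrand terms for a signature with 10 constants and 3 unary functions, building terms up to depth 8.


Herbrand terms by depth:
Depth 0: 10 constants
Depth 1: 30 new terms (running total: 40)
Depth 2: 90 new terms (running total: 130)
Depth 3: 270 new terms (running total: 400)
Depth 4: 810 new terms (running total: 1210)
Depth 5: 2430 new terms (running total: 3640)
Depth 6: 7290 new terms (running total: 10930)
Depth 7: 21870 new terms (running total: 32800)
Depth 8: 65610 new terms (running total: 98410)
Total distinct ground terms = 98410

98410


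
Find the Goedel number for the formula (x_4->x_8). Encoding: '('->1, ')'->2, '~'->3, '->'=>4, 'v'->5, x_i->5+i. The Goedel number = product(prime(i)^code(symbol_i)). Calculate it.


Formula: (x_4->x_8)
Symbol codes: [1, 9, 4, 13, 2]
Primes: [2, 3, 5, 7, 11]
p_1^1 = 2^1 = 2
p_2^9 = 3^9 = 19683
p_3^4 = 5^4 = 625
p_4^13 = 7^13 = 96889010407
p_5^2 = 11^2 = 121
Product = 288443791765948376250

288443791765948376250


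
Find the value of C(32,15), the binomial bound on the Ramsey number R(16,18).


R(16,18) <= C(16+18-2, 16-1) = C(32, 15)
C(32, 15) = 32! / (15! * 17!)
= 565722720

565722720


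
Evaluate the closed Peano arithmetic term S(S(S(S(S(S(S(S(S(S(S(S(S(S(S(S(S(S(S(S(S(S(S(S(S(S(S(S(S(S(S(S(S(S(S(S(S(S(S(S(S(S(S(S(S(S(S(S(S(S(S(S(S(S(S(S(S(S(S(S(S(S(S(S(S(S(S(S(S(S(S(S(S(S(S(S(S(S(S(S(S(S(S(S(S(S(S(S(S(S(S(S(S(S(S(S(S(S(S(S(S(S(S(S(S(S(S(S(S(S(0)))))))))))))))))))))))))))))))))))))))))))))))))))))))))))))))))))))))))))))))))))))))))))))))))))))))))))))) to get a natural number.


Counting successors applied to 0:
110 applications of S to 0 = 110

110


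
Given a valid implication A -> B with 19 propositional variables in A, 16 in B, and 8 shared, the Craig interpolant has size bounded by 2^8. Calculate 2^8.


Shared atoms = 8
Craig interpolant size bound = 2^8
= 256

256


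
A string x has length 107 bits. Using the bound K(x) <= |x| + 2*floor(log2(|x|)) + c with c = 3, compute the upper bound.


floor(log2(107)) = 6
2 * 6 = 12
K(x) <= 107 + 12 + 3 = 122

122


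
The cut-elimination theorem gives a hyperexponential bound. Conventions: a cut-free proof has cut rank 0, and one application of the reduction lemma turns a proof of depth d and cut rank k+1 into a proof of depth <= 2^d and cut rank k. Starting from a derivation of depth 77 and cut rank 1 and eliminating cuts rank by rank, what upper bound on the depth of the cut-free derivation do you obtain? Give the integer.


Each rank reduction sends depth d to at most 2^d; cut rank r needs r reductions.
2_0(77) = 77
2_1(77) = 2^77 = 151115727451828646838272
Cut-free depth bound = 151115727451828646838272

151115727451828646838272


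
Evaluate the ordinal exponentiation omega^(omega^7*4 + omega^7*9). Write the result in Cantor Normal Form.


omega^(omega^7*4 + omega^7*9):
Both terms of the exponent have the same exponent 7, so they merge: omega^7*4 + omega^7*9 = omega^7*(4+9) = omega^7*13.
omega raised to a CNF ordinal is a single CNF term: Result = omega^(omega^7*13)

omega^(omega^7*13)


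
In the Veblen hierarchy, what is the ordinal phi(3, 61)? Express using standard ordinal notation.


phi(3, 61):
phi(3, beta) = eta_beta (the beta-th eta number, fixed point of zeta).
phi(3, 61) = eta_61

eta_61


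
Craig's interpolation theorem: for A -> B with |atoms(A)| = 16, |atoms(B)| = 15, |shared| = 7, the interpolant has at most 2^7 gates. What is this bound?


Shared atoms = 7
Craig interpolant size bound = 2^7
= 128

128


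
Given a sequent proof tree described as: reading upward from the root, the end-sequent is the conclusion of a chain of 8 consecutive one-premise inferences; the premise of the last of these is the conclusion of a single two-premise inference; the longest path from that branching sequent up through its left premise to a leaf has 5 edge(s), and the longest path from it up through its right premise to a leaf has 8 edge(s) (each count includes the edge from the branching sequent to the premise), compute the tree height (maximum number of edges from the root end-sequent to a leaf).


Longest path through the left premise: 5 edges (measured from the branching sequent)
Longest path through the right premise: 8 edges
Height of the subtree rooted at the branching sequent: max(5, 8) = 8
The branching sequent sits 8 edges above the root (the chain of one-premise inferences), so height = 8 + 8 = 16

16


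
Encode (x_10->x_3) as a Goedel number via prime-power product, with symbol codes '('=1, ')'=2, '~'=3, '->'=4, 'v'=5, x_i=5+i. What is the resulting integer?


Formula: (x_10->x_3)
Symbol codes: [1, 15, 4, 8, 2]
Primes: [2, 3, 5, 7, 11]
p_1^1 = 2^1 = 2
p_2^15 = 3^15 = 14348907
p_3^4 = 5^4 = 625
p_4^8 = 7^8 = 5764801
p_5^2 = 11^2 = 121
Product = 12511187255154183750

12511187255154183750


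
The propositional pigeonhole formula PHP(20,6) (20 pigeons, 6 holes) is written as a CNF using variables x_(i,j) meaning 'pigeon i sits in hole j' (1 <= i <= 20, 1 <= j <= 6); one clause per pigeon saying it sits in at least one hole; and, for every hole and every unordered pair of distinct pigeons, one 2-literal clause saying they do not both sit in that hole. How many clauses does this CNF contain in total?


PHP(20,6): 20 pigeons, 6 holes, 20*6 = 120 variables.
- pigeon clauses: one per pigeon -> 20 clauses
- hole clauses: 6 holes * C(20,2) = 6 * 190 -> 1140 clauses
Total clauses = 20 + 1140 = 1160

1160


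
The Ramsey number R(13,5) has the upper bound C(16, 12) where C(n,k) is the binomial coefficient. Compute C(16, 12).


R(13,5) <= C(13+5-2, 13-1) = C(16, 12)
C(16, 12) = 16! / (12! * 4!)
= 1820

1820


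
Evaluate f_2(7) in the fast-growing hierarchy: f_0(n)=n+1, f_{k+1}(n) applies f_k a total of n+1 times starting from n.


f_2(7) = f_1^8(7)
f_1(m) = 2m + 1.
Iterating: f_1^k(n) = 2^k*(n+1) - 1.
f_2(7) = 2^8*(7+1) - 1 = 256*8 - 1 = 2047

2047


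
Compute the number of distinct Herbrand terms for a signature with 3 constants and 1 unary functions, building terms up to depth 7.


Herbrand terms by depth:
Depth 0: 3 constants
Depth 1: 3 new terms (running total: 6)
Depth 2: 3 new terms (running total: 9)
Depth 3: 3 new terms (running total: 12)
Depth 4: 3 new terms (running total: 15)
Depth 5: 3 new terms (running total: 18)
Depth 6: 3 new terms (running total: 21)
Depth 7: 3 new terms (running total: 24)
Total distinct ground terms = 24

24


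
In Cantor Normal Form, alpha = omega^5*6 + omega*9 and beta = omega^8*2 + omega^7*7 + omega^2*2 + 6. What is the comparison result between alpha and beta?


Compare term by term from highest exponent:
alpha = omega^5*6 + omega*9
beta = omega^8*2 + omega^7*7 + omega^2*2 + 6
Term 1: alpha has omega^5*6, beta has omega^8*2
Term 2: alpha has omega^1*9, beta has omega^7*7
Term 3: alpha has omega^0*0, beta has omega^2*2
Term 4: alpha has omega^0*0, beta has omega^0*6
Result: alpha < beta

alpha < beta


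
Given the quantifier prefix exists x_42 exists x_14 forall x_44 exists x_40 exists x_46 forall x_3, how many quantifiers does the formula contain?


Quantifier prefix has 6 quantifier symbols.
Quantifier depth = 6

6


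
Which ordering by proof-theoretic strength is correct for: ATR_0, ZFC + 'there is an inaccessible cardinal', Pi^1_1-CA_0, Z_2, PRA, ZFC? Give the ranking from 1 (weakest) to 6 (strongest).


Ordering by consistency strength:
1. PRA
2. ATR_0
3. Pi^1_1-CA_0
4. Z_2
5. ZFC
6. ZFC + 'there is an inaccessible cardinal'


ATR_0=2, ZFC + 'there is an inaccessible cardinal'=6, Pi^1_1-CA_0=3, Z_2=4, PRA=1, ZFC=5


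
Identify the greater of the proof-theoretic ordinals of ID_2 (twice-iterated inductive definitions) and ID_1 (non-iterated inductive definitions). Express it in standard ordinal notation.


Proof-theoretic ordinal of ID_2 (twice-iterated inductive definitions): psi_0(epsilon_{Omega_2+1})
Proof-theoretic ordinal of ID_1 (non-iterated inductive definitions): psi_0(epsilon_{Omega+1})
Comparing: psi_0(epsilon_{Omega+1}) < psi_0(epsilon_{Omega_2+1}).
The larger ordinal is psi_0(epsilon_{Omega_2+1}) (from ID_2 (twice-iterated inductive definitions)).

psi_0(epsilon_{Omega_2+1})


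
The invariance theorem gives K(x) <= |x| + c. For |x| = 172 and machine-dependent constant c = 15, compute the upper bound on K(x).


K(x) <= |x| + c = 172 + 15 = 187

187


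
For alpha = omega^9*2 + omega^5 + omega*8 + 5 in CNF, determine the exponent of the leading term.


CNF: omega^9*2 + omega^5 + omega*8 + 5
The leading term is omega^9*2, which has exponent 9.

9


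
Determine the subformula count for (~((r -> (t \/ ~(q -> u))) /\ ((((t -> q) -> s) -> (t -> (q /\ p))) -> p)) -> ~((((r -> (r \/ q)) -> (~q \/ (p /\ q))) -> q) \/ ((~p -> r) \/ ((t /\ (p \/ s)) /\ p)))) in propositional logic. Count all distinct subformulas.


Formula: (~((r -> (t \/ ~(q -> u))) /\ ((((t -> q) -> s) -> (t -> (q /\ p))) -> p)) -> ~((((r -> (r \/ q)) -> (~q \/ (p /\ q))) -> q) \/ ((~p -> r) \/ ((t /\ (p \/ s)) /\ p))))
Subformulas found:
  1. r
  2. p
  3. q
  4. u
  5. s
  6. t
  7. ~p
  8. ~q
  9. (q /\ p)
  10. (t -> q)
  11. (p /\ q)
  12. (q -> u)
  13. (r \/ q)
  14. (p \/ s)
  15. (~p -> r)
  16. ~(q -> u)
  17. (r -> (r \/ q))
  18. (t -> (q /\ p))
  19. ((t -> q) -> s)
  20. (t /\ (p \/ s))
  21. (~q \/ (p /\ q))
  22. (t \/ ~(q -> u))
  23. ((t /\ (p \/ s)) /\ p)
  24. (r -> (t \/ ~(q -> u)))
  25. (((t -> q) -> s) -> (t -> (q /\ p)))
  26. ((~p -> r) \/ ((t /\ (p \/ s)) /\ p))
  27. ((r -> (r \/ q)) -> (~q \/ (p /\ q)))
  28. ((((t -> q) -> s) -> (t -> (q /\ p))) -> p)
  29. (((r -> (r \/ q)) -> (~q \/ (p /\ q))) -> q)
  30. ((r -> (t \/ ~(q -> u))) /\ ((((t -> q) -> s) -> (t -> (q /\ p))) -> p))
  31. ~((r -> (t \/ ~(q -> u))) /\ ((((t -> q) -> s) -> (t -> (q /\ p))) -> p))
  32. ((((r -> (r \/ q)) -> (~q \/ (p /\ q))) -> q) \/ ((~p -> r) \/ ((t /\ (p \/ s)) /\ p)))
  33. ~((((r -> (r \/ q)) -> (~q \/ (p /\ q))) -> q) \/ ((~p -> r) \/ ((t /\ (p \/ s)) /\ p)))
  34. (~((r -> (t \/ ~(q -> u))) /\ ((((t -> q) -> s) -> (t -> (q /\ p))) -> p)) -> ~((((r -> (r \/ q)) -> (~q \/ (p /\ q))) -> q) \/ ((~p -> r) \/ ((t /\ (p \/ s)) /\ p))))
Total distinct subformulas = 34

34


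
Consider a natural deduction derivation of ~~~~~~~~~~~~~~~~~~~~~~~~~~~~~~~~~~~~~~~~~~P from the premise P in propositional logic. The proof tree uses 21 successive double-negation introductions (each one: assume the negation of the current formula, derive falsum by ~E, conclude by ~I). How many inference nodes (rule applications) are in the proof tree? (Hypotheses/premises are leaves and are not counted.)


Each double-negation introduction (from C infer ~~C) uses 2 inference nodes: one ~E (C and ~C give falsum) and one ~I (discharge ~C).
21 double negations = 21 * 2 = 42 inference nodes.

42


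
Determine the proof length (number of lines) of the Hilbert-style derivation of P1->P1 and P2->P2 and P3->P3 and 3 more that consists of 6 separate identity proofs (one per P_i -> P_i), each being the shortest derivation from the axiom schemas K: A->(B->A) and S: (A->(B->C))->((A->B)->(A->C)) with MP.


The shortest proof of A->A from K and S in the Hilbert calculus has exactly 5 lines:
(1) K instance A->((A->A)->A), (2) S instance, (3) MP on 1,2, (4) K instance A->(A->A), (5) MP on 3,4.
For 6 independent identities: 6 * 5 = 30 lines total.

30


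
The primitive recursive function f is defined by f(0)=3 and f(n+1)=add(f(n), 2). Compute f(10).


f(0) = 3
f(1) = add(f(0), 2) = add(3, 2) = 5
f(2) = add(f(1), 2) = add(5, 2) = 7
f(3) = add(f(2), 2) = add(7, 2) = 9
f(4) = add(f(3), 2) = add(9, 2) = 11
f(5) = add(f(4), 2) = add(11, 2) = 13
f(6) = add(f(5), 2) = add(13, 2) = 15
f(7) = add(f(6), 2) = add(15, 2) = 17
f(8) = add(f(7), 2) = add(17, 2) = 19
f(9) = add(f(8), 2) = add(19, 2) = 21
f(10) = add(f(9), 2) = add(21, 2) = 23


23


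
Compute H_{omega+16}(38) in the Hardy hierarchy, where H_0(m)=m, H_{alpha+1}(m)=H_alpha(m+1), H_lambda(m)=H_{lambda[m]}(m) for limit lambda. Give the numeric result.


H_{omega+16}(38):
Unwind the 16 successor steps: H_{omega+16}(38) = H_omega(38+16) = H_omega(54).
H_omega(m) = H_m(m) = m + m = 2m.
Result = 2 * 54 = 108

108


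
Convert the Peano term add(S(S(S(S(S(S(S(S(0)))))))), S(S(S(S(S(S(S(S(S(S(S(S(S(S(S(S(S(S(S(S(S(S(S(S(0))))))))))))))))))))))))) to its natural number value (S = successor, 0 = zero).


add(S^8(0), S^24(0)):
S^8(0) = 8
S^24(0) = 24
8 + 24 = 32

32


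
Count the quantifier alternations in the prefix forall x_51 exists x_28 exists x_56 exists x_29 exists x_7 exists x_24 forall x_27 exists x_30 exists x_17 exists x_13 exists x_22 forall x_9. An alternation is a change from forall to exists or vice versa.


Walk the prefix and count type changes:
  position 1: forall -> exists <-- alternation
  position 2: exists -> exists
  position 3: exists -> exists
  position 4: exists -> exists
  position 5: exists -> exists
  position 6: exists -> forall <-- alternation
  position 7: forall -> exists <-- alternation
  position 8: exists -> exists
  position 9: exists -> exists
  position 10: exists -> exists
  position 11: exists -> forall <-- alternation
Total alternations = 4

4


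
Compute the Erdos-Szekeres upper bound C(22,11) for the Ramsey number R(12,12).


R(12,12) <= C(12+12-2, 12-1) = C(22, 11)
C(22, 11) = 22! / (11! * 11!)
= 705432

705432


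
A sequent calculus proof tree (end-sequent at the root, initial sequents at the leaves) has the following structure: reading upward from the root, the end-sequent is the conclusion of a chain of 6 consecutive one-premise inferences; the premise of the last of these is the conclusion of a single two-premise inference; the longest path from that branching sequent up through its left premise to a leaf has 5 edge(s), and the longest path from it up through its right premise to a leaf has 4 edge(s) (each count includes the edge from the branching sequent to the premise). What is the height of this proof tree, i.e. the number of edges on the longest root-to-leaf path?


Longest path through the left premise: 5 edges (measured from the branching sequent)
Longest path through the right premise: 4 edges
Height of the subtree rooted at the branching sequent: max(5, 4) = 5
The branching sequent sits 6 edges above the root (the chain of one-premise inferences), so height = 5 + 6 = 11

11


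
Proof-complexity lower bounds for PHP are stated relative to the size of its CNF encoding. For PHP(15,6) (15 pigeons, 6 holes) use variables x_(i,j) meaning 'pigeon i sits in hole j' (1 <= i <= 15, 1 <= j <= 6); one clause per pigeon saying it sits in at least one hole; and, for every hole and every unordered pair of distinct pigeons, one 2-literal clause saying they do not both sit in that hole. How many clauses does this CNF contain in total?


PHP(15,6): 15 pigeons, 6 holes, 15*6 = 90 variables.
- pigeon clauses: one per pigeon -> 15 clauses
- hole clauses: 6 holes * C(15,2) = 6 * 105 -> 630 clauses
Total clauses = 15 + 630 = 645

645


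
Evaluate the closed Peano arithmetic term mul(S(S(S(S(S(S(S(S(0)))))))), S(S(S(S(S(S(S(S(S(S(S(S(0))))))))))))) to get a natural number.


mul(S^8(0), S^12(0)):
S^8(0) = 8
S^12(0) = 12
8 * 12 = 96

96


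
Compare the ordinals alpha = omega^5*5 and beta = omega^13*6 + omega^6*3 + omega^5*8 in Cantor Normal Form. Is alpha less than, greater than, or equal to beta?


Compare term by term from highest exponent:
alpha = omega^5*5
beta = omega^13*6 + omega^6*3 + omega^5*8
Term 1: alpha has omega^5*5, beta has omega^13*6
Term 2: alpha has omega^0*0, beta has omega^6*3
Term 3: alpha has omega^0*0, beta has omega^5*8
Result: alpha < beta

alpha < beta


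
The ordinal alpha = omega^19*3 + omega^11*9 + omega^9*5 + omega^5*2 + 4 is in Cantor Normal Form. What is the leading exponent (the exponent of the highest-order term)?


CNF: omega^19*3 + omega^11*9 + omega^9*5 + omega^5*2 + 4
The leading term is omega^19*3, which has exponent 19.

19


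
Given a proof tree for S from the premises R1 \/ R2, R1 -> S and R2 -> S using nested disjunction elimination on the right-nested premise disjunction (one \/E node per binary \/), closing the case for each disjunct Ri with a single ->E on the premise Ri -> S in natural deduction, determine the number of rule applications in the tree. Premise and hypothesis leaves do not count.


The premise R1 \/ R2 contains 2 disjuncts, hence 1 binary \/ connectives.
- Each binary \/ is eliminated once: 1 \/E nodes.
- Each of the 2 cases Ri derives S by one ->E with Ri -> S: 2 ->E nodes.
Total = 1 + 2 = 3

3


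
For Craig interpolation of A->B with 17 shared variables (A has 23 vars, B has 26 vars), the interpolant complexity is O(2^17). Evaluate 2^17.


Shared atoms = 17
Craig interpolant size bound = 2^17
= 131072

131072


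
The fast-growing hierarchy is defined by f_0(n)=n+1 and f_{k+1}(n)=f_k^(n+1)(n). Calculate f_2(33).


f_2(33) = f_1^34(33)
f_1(m) = 2m + 1.
Iterating: f_1^k(n) = 2^k*(n+1) - 1.
f_2(33) = 2^34*(33+1) - 1 = 17179869184*34 - 1 = 584115552255

584115552255


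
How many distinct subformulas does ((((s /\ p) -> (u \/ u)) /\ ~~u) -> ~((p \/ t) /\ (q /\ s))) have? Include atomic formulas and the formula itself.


Formula: ((((s /\ p) -> (u \/ u)) /\ ~~u) -> ~((p \/ t) /\ (q /\ s)))
Subformulas found:
  1. q
  2. u
  3. s
  4. p
  5. t
  6. ~u
  7. ~~u
  8. (p \/ t)
  9. (s /\ p)
  10. (q /\ s)
  11. (u \/ u)
  12. ((s /\ p) -> (u \/ u))
  13. ((p \/ t) /\ (q /\ s))
  14. ~((p \/ t) /\ (q /\ s))
  15. (((s /\ p) -> (u \/ u)) /\ ~~u)
  16. ((((s /\ p) -> (u \/ u)) /\ ~~u) -> ~((p \/ t) /\ (q /\ s)))
Total distinct subformulas = 16

16


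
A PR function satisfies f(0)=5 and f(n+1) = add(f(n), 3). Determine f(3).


f(0) = 5
f(1) = add(f(0), 3) = add(5, 3) = 8
f(2) = add(f(1), 3) = add(8, 3) = 11
f(3) = add(f(2), 3) = add(11, 3) = 14


14


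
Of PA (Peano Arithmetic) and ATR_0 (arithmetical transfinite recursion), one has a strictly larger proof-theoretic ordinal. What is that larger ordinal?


Proof-theoretic ordinal of PA (Peano Arithmetic): epsilon_0
Proof-theoretic ordinal of ATR_0 (arithmetical transfinite recursion): Gamma_0
Comparing: epsilon_0 < Gamma_0.
The larger ordinal is Gamma_0 (from ATR_0 (arithmetical transfinite recursion)).

Gamma_0
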